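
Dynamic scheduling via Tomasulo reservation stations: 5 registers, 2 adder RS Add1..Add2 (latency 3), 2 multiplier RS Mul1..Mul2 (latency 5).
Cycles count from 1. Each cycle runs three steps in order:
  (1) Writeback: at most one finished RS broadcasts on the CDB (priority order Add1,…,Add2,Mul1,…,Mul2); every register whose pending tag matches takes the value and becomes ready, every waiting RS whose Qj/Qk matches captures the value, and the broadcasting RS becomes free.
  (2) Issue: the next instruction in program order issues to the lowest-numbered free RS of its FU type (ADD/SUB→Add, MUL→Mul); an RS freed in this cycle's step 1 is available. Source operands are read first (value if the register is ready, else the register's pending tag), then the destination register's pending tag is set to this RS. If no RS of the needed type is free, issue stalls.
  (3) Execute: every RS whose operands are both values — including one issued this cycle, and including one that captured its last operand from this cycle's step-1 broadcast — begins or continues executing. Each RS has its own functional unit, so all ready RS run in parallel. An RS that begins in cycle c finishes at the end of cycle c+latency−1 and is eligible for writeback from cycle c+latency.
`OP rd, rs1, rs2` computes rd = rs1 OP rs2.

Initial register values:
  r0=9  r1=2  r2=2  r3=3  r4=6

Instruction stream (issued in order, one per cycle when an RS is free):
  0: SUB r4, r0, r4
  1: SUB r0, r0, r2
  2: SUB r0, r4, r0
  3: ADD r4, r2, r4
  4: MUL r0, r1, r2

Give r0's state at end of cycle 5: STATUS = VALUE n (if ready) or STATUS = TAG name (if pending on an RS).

c1: issue SUB r4<-Add1 | r0:9,r1:2,r2:2,r3:3,r4:Add1
c2: issue SUB r0<-Add2 | r0:Add2,r1:2,r2:2,r3:3,r4:Add1
c3: stall | r0:Add2,r1:2,r2:2,r3:3,r4:Add1
c4: CDB Add1=3; issue SUB r0<-Add1 | r0:Add1,r1:2,r2:2,r3:3,r4:3
c5: CDB Add2=7; issue ADD r4<-Add2 | r0:Add1,r1:2,r2:2,r3:3,r4:Add2

STATUS = TAG Add1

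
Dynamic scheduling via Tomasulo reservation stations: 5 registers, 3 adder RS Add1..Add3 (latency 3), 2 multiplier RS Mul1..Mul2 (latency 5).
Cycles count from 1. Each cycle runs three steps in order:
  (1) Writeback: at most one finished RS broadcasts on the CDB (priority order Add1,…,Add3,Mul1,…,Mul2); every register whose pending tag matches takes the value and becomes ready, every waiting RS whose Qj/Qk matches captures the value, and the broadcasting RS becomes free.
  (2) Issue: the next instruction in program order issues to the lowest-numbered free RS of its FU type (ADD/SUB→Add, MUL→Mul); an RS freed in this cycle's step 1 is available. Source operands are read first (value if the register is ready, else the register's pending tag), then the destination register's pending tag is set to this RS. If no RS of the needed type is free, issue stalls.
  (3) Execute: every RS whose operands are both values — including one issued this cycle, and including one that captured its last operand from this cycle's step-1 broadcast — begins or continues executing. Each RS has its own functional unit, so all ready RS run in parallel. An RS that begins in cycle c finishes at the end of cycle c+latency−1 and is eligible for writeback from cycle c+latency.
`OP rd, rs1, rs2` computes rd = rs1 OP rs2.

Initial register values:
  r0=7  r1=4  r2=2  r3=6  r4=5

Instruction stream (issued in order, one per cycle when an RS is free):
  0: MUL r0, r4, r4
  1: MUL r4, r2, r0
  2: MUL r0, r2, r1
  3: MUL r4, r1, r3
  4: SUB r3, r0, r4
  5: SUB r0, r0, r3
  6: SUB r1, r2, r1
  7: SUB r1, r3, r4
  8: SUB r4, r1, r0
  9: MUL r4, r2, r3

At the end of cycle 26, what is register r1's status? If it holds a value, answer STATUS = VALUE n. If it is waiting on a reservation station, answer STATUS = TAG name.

cycle 1: issue MUL r0<-Mul1 // r0:Mul1,r1:4,r2:2,r3:6,r4:5
cycle 2: issue MUL r4<-Mul2 // r0:Mul1,r1:4,r2:2,r3:6,r4:Mul2
cycle 3: stall // r0:Mul1,r1:4,r2:2,r3:6,r4:Mul2
cycle 4: stall // r0:Mul1,r1:4,r2:2,r3:6,r4:Mul2
cycle 5: stall // r0:Mul1,r1:4,r2:2,r3:6,r4:Mul2
cycle 6: CDB Mul1=25; issue MUL r0<-Mul1 // r0:Mul1,r1:4,r2:2,r3:6,r4:Mul2
cycle 7: stall // r0:Mul1,r1:4,r2:2,r3:6,r4:Mul2
cycle 8: stall // r0:Mul1,r1:4,r2:2,r3:6,r4:Mul2
cycle 9: stall // r0:Mul1,r1:4,r2:2,r3:6,r4:Mul2
cycle 10: stall // r0:Mul1,r1:4,r2:2,r3:6,r4:Mul2
cycle 11: CDB Mul1=8; issue MUL r4<-Mul1 // r0:8,r1:4,r2:2,r3:6,r4:Mul1
cycle 12: CDB Mul2=50; issue SUB r3<-Add1 // r0:8,r1:4,r2:2,r3:Add1,r4:Mul1
cycle 13: issue SUB r0<-Add2 // r0:Add2,r1:4,r2:2,r3:Add1,r4:Mul1
cycle 14: issue SUB r1<-Add3 // r0:Add2,r1:Add3,r2:2,r3:Add1,r4:Mul1
cycle 15: stall // r0:Add2,r1:Add3,r2:2,r3:Add1,r4:Mul1
cycle 16: CDB Mul1=24; stall // r0:Add2,r1:Add3,r2:2,r3:Add1,r4:24
cycle 17: CDB Add3=-2; issue SUB r1<-Add3 // r0:Add2,r1:Add3,r2:2,r3:Add1,r4:24
cycle 18: stall // r0:Add2,r1:Add3,r2:2,r3:Add1,r4:24
cycle 19: CDB Add1=-16; issue SUB r4<-Add1 // r0:Add2,r1:Add3,r2:2,r3:-16,r4:Add1
cycle 20: issue MUL r4<-Mul1 // r0:Add2,r1:Add3,r2:2,r3:-16,r4:Mul1
cycle 21: - // r0:Add2,r1:Add3,r2:2,r3:-16,r4:Mul1
cycle 22: CDB Add2=24 // r0:24,r1:Add3,r2:2,r3:-16,r4:Mul1
cycle 23: CDB Add3=-40 // r0:24,r1:-40,r2:2,r3:-16,r4:Mul1
cycle 24: - // r0:24,r1:-40,r2:2,r3:-16,r4:Mul1
cycle 25: CDB Mul1=-32 // r0:24,r1:-40,r2:2,r3:-16,r4:-32
cycle 26: CDB Add1=-64 // r0:24,r1:-40,r2:2,r3:-16,r4:-32

STATUS = VALUE -40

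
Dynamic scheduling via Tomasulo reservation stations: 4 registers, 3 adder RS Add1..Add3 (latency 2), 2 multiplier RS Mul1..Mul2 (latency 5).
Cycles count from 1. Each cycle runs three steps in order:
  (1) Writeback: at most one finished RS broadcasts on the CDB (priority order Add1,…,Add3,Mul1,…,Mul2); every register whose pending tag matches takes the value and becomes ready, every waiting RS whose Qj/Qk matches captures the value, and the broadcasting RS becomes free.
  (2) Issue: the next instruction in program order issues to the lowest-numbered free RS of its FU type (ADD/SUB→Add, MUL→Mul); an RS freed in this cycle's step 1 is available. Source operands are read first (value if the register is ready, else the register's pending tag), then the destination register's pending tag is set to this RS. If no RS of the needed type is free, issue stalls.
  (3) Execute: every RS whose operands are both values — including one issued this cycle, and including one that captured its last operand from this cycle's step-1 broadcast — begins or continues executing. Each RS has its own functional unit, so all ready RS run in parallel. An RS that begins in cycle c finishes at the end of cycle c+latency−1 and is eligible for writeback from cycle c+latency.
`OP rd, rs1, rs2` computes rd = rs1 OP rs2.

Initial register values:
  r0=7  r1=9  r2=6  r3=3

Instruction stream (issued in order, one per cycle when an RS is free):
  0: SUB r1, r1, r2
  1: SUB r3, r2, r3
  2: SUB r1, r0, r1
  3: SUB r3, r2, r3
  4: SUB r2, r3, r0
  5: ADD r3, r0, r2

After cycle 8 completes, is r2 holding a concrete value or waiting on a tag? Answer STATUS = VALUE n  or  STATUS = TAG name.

STATUS = VALUE -4

  c1: issue SUB r1<-Add1  regs: r0:7,r1:Add1,r2:6,r3:3
  c2: issue SUB r3<-Add2  regs: r0:7,r1:Add1,r2:6,r3:Add2
  c3: CDB Add1=3; issue SUB r1<-Add1  regs: r0:7,r1:Add1,r2:6,r3:Add2
  c4: CDB Add2=3; issue SUB r3<-Add2  regs: r0:7,r1:Add1,r2:6,r3:Add2
  c5: CDB Add1=4; issue SUB r2<-Add1  regs: r0:7,r1:4,r2:Add1,r3:Add2
  c6: CDB Add2=3; issue ADD r3<-Add2  regs: r0:7,r1:4,r2:Add1,r3:Add2
  c7: -  regs: r0:7,r1:4,r2:Add1,r3:Add2
  c8: CDB Add1=-4  regs: r0:7,r1:4,r2:-4,r3:Add2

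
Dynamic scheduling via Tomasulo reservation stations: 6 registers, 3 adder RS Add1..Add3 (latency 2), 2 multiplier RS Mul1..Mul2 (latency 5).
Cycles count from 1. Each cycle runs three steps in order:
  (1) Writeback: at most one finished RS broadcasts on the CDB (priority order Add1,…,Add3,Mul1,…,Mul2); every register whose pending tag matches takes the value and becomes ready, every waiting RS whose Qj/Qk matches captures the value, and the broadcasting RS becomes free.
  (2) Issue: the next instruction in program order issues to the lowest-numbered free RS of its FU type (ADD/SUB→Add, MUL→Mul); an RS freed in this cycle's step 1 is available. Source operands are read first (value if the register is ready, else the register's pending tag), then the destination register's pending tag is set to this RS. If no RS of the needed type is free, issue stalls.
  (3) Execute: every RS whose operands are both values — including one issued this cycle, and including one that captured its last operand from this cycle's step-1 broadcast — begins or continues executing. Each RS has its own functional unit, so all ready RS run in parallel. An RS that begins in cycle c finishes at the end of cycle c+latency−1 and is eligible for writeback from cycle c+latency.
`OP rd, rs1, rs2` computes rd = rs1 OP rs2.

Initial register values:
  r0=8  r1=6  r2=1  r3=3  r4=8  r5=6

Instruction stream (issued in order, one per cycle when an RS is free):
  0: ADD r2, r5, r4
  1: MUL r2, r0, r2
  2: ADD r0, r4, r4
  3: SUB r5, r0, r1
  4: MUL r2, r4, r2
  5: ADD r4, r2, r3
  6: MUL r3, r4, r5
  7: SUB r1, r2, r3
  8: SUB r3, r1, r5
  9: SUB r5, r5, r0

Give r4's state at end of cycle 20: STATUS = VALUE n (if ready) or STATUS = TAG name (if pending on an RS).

STATUS = VALUE 899

cycle 1: issue ADD r2<-Add1 // r0:8,r1:6,r2:Add1,r3:3,r4:8,r5:6
cycle 2: issue MUL r2<-Mul1 // r0:8,r1:6,r2:Mul1,r3:3,r4:8,r5:6
cycle 3: CDB Add1=14; issue ADD r0<-Add1 // r0:Add1,r1:6,r2:Mul1,r3:3,r4:8,r5:6
cycle 4: issue SUB r5<-Add2 // r0:Add1,r1:6,r2:Mul1,r3:3,r4:8,r5:Add2
cycle 5: CDB Add1=16; issue MUL r2<-Mul2 // r0:16,r1:6,r2:Mul2,r3:3,r4:8,r5:Add2
cycle 6: issue ADD r4<-Add1 // r0:16,r1:6,r2:Mul2,r3:3,r4:Add1,r5:Add2
cycle 7: CDB Add2=10; stall // r0:16,r1:6,r2:Mul2,r3:3,r4:Add1,r5:10
cycle 8: CDB Mul1=112; issue MUL r3<-Mul1 // r0:16,r1:6,r2:Mul2,r3:Mul1,r4:Add1,r5:10
cycle 9: issue SUB r1<-Add2 // r0:16,r1:Add2,r2:Mul2,r3:Mul1,r4:Add1,r5:10
cycle 10: issue SUB r3<-Add3 // r0:16,r1:Add2,r2:Mul2,r3:Add3,r4:Add1,r5:10
cycle 11: stall // r0:16,r1:Add2,r2:Mul2,r3:Add3,r4:Add1,r5:10
cycle 12: stall // r0:16,r1:Add2,r2:Mul2,r3:Add3,r4:Add1,r5:10
cycle 13: CDB Mul2=896; stall // r0:16,r1:Add2,r2:896,r3:Add3,r4:Add1,r5:10
cycle 14: stall // r0:16,r1:Add2,r2:896,r3:Add3,r4:Add1,r5:10
cycle 15: CDB Add1=899; issue SUB r5<-Add1 // r0:16,r1:Add2,r2:896,r3:Add3,r4:899,r5:Add1
cycle 16: - // r0:16,r1:Add2,r2:896,r3:Add3,r4:899,r5:Add1
cycle 17: CDB Add1=-6 // r0:16,r1:Add2,r2:896,r3:Add3,r4:899,r5:-6
cycle 18: - // r0:16,r1:Add2,r2:896,r3:Add3,r4:899,r5:-6
cycle 19: - // r0:16,r1:Add2,r2:896,r3:Add3,r4:899,r5:-6
cycle 20: CDB Mul1=8990 // r0:16,r1:Add2,r2:896,r3:Add3,r4:899,r5:-6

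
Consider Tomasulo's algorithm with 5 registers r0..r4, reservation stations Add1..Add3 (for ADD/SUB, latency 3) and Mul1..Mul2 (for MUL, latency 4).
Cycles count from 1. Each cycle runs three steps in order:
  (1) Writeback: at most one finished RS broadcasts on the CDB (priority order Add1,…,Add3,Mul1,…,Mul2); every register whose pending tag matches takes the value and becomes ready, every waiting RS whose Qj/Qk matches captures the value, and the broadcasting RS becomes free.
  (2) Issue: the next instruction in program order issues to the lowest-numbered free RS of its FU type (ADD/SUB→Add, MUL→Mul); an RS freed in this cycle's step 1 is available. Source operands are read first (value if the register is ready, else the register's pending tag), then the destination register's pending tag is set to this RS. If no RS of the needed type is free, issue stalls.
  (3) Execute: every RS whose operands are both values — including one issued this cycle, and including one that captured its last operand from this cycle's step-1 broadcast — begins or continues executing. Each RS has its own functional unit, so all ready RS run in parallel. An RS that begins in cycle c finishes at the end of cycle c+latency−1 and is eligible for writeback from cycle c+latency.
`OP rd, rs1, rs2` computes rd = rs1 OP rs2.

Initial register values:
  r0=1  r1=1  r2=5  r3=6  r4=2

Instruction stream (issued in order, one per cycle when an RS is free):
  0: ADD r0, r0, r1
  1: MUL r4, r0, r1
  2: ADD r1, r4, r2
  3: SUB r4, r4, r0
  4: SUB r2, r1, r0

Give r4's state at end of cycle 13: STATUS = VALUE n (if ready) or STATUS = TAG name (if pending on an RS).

  c1: issue ADD r0<-Add1  regs: r0:Add1,r1:1,r2:5,r3:6,r4:2
  c2: issue MUL r4<-Mul1  regs: r0:Add1,r1:1,r2:5,r3:6,r4:Mul1
  c3: issue ADD r1<-Add2  regs: r0:Add1,r1:Add2,r2:5,r3:6,r4:Mul1
  c4: CDB Add1=2; issue SUB r4<-Add1  regs: r0:2,r1:Add2,r2:5,r3:6,r4:Add1
  c5: issue SUB r2<-Add3  regs: r0:2,r1:Add2,r2:Add3,r3:6,r4:Add1
  c6: -  regs: r0:2,r1:Add2,r2:Add3,r3:6,r4:Add1
  c7: -  regs: r0:2,r1:Add2,r2:Add3,r3:6,r4:Add1
  c8: CDB Mul1=2  regs: r0:2,r1:Add2,r2:Add3,r3:6,r4:Add1
  c9: -  regs: r0:2,r1:Add2,r2:Add3,r3:6,r4:Add1
  c10: -  regs: r0:2,r1:Add2,r2:Add3,r3:6,r4:Add1
  c11: CDB Add1=0  regs: r0:2,r1:Add2,r2:Add3,r3:6,r4:0
  c12: CDB Add2=7  regs: r0:2,r1:7,r2:Add3,r3:6,r4:0
  c13: -  regs: r0:2,r1:7,r2:Add3,r3:6,r4:0

STATUS = VALUE 0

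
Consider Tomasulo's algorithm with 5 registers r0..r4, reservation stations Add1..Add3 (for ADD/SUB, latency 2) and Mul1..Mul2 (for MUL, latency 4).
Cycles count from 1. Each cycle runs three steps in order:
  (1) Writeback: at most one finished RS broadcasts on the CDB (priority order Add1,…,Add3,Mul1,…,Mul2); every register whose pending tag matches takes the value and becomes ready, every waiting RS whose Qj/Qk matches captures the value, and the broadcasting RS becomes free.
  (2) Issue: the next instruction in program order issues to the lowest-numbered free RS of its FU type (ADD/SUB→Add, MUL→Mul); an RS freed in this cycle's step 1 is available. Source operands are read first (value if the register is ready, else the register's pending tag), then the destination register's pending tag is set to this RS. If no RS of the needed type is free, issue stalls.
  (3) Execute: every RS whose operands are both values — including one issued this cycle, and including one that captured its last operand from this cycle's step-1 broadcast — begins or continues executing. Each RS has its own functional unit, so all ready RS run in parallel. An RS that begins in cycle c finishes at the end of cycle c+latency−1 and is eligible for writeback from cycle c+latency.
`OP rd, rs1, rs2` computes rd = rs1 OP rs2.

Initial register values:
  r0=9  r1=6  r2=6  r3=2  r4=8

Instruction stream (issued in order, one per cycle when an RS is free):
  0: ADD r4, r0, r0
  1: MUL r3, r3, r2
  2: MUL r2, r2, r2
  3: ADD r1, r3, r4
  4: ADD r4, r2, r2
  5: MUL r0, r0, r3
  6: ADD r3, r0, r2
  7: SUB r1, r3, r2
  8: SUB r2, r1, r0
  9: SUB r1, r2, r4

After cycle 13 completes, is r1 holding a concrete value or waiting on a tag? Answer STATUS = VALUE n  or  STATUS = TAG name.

  c1: issue ADD r4<-Add1  regs: r0:9,r1:6,r2:6,r3:2,r4:Add1
  c2: issue MUL r3<-Mul1  regs: r0:9,r1:6,r2:6,r3:Mul1,r4:Add1
  c3: CDB Add1=18; issue MUL r2<-Mul2  regs: r0:9,r1:6,r2:Mul2,r3:Mul1,r4:18
  c4: issue ADD r1<-Add1  regs: r0:9,r1:Add1,r2:Mul2,r3:Mul1,r4:18
  c5: issue ADD r4<-Add2  regs: r0:9,r1:Add1,r2:Mul2,r3:Mul1,r4:Add2
  c6: CDB Mul1=12; issue MUL r0<-Mul1  regs: r0:Mul1,r1:Add1,r2:Mul2,r3:12,r4:Add2
  c7: CDB Mul2=36; issue ADD r3<-Add3  regs: r0:Mul1,r1:Add1,r2:36,r3:Add3,r4:Add2
  c8: CDB Add1=30; issue SUB r1<-Add1  regs: r0:Mul1,r1:Add1,r2:36,r3:Add3,r4:Add2
  c9: CDB Add2=72; issue SUB r2<-Add2  regs: r0:Mul1,r1:Add1,r2:Add2,r3:Add3,r4:72
  c10: CDB Mul1=108; stall  regs: r0:108,r1:Add1,r2:Add2,r3:Add3,r4:72
  c11: stall  regs: r0:108,r1:Add1,r2:Add2,r3:Add3,r4:72
  c12: CDB Add3=144; issue SUB r1<-Add3  regs: r0:108,r1:Add3,r2:Add2,r3:144,r4:72
  c13: -  regs: r0:108,r1:Add3,r2:Add2,r3:144,r4:72

STATUS = TAG Add3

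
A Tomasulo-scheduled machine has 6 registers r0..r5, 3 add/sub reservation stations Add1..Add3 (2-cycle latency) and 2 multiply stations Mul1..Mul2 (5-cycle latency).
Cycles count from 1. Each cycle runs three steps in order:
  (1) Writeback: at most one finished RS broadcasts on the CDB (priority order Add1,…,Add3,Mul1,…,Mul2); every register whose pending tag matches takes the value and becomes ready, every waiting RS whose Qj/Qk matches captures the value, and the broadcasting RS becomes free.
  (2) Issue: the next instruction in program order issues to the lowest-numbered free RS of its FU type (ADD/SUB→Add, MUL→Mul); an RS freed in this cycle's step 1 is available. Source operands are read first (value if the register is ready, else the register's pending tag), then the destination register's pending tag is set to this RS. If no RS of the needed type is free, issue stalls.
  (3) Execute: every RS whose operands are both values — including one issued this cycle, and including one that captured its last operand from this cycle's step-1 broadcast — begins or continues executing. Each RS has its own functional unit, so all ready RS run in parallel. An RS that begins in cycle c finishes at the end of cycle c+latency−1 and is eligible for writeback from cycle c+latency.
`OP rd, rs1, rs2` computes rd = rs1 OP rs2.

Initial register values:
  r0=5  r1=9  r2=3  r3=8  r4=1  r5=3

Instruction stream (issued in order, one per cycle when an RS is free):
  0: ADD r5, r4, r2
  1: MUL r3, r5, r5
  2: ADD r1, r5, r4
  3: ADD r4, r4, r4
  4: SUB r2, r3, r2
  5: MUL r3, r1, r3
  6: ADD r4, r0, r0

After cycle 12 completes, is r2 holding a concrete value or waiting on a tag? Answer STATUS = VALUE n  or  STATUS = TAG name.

STATUS = VALUE 13

  c1: issue ADD r5<-Add1  regs: r0:5,r1:9,r2:3,r3:8,r4:1,r5:Add1
  c2: issue MUL r3<-Mul1  regs: r0:5,r1:9,r2:3,r3:Mul1,r4:1,r5:Add1
  c3: CDB Add1=4; issue ADD r1<-Add1  regs: r0:5,r1:Add1,r2:3,r3:Mul1,r4:1,r5:4
  c4: issue ADD r4<-Add2  regs: r0:5,r1:Add1,r2:3,r3:Mul1,r4:Add2,r5:4
  c5: CDB Add1=5; issue SUB r2<-Add1  regs: r0:5,r1:5,r2:Add1,r3:Mul1,r4:Add2,r5:4
  c6: CDB Add2=2; issue MUL r3<-Mul2  regs: r0:5,r1:5,r2:Add1,r3:Mul2,r4:2,r5:4
  c7: issue ADD r4<-Add2  regs: r0:5,r1:5,r2:Add1,r3:Mul2,r4:Add2,r5:4
  c8: CDB Mul1=16  regs: r0:5,r1:5,r2:Add1,r3:Mul2,r4:Add2,r5:4
  c9: CDB Add2=10  regs: r0:5,r1:5,r2:Add1,r3:Mul2,r4:10,r5:4
  c10: CDB Add1=13  regs: r0:5,r1:5,r2:13,r3:Mul2,r4:10,r5:4
  c11: -  regs: r0:5,r1:5,r2:13,r3:Mul2,r4:10,r5:4
  c12: -  regs: r0:5,r1:5,r2:13,r3:Mul2,r4:10,r5:4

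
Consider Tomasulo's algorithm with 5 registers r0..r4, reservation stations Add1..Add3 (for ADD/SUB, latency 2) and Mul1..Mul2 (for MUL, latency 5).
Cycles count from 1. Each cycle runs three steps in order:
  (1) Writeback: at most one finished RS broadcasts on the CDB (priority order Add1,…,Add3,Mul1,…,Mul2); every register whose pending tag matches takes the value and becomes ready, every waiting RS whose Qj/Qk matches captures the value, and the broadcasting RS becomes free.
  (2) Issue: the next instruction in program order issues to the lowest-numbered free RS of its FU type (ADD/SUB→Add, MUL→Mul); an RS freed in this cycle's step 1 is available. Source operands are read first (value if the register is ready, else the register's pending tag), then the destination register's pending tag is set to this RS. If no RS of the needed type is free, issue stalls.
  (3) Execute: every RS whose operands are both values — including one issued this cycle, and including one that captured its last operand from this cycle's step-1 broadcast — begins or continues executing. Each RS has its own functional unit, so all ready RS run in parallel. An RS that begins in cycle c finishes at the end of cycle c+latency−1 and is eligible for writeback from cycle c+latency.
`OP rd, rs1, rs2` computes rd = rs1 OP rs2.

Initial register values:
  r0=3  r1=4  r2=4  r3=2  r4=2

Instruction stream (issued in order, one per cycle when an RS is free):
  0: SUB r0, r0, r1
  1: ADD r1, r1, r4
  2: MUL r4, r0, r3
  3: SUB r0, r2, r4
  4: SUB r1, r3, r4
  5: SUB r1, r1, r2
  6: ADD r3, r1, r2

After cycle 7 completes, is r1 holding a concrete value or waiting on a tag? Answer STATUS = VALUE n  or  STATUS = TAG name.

cycle 1: issue SUB r0<-Add1 // r0:Add1,r1:4,r2:4,r3:2,r4:2
cycle 2: issue ADD r1<-Add2 // r0:Add1,r1:Add2,r2:4,r3:2,r4:2
cycle 3: CDB Add1=-1; issue MUL r4<-Mul1 // r0:-1,r1:Add2,r2:4,r3:2,r4:Mul1
cycle 4: CDB Add2=6; issue SUB r0<-Add1 // r0:Add1,r1:6,r2:4,r3:2,r4:Mul1
cycle 5: issue SUB r1<-Add2 // r0:Add1,r1:Add2,r2:4,r3:2,r4:Mul1
cycle 6: issue SUB r1<-Add3 // r0:Add1,r1:Add3,r2:4,r3:2,r4:Mul1
cycle 7: stall // r0:Add1,r1:Add3,r2:4,r3:2,r4:Mul1

STATUS = TAG Add3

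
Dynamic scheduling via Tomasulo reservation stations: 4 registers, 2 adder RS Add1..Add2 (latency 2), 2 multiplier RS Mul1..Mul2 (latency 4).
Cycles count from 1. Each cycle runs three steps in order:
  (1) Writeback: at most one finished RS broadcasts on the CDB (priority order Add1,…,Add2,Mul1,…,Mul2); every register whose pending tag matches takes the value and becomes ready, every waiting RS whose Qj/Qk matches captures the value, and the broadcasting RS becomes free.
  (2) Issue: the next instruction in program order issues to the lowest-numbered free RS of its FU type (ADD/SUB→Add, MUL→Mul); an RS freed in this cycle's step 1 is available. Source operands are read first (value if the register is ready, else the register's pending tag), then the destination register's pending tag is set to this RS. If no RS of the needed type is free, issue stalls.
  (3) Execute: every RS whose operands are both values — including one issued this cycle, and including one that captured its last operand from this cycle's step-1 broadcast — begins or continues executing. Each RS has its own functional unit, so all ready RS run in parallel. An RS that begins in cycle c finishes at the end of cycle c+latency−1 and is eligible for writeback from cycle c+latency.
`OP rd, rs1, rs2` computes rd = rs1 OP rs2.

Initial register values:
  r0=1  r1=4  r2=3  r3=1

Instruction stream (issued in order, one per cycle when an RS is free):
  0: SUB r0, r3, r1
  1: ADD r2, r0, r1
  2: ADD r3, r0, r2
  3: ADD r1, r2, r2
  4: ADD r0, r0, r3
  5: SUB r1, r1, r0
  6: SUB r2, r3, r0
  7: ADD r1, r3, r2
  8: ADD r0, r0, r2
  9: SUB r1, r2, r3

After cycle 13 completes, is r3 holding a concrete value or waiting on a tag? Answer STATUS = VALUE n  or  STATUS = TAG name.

STATUS = VALUE -2

c1: issue SUB r0<-Add1 | r0:Add1,r1:4,r2:3,r3:1
c2: issue ADD r2<-Add2 | r0:Add1,r1:4,r2:Add2,r3:1
c3: CDB Add1=-3; issue ADD r3<-Add1 | r0:-3,r1:4,r2:Add2,r3:Add1
c4: stall | r0:-3,r1:4,r2:Add2,r3:Add1
c5: CDB Add2=1; issue ADD r1<-Add2 | r0:-3,r1:Add2,r2:1,r3:Add1
c6: stall | r0:-3,r1:Add2,r2:1,r3:Add1
c7: CDB Add1=-2; issue ADD r0<-Add1 | r0:Add1,r1:Add2,r2:1,r3:-2
c8: CDB Add2=2; issue SUB r1<-Add2 | r0:Add1,r1:Add2,r2:1,r3:-2
c9: CDB Add1=-5; issue SUB r2<-Add1 | r0:-5,r1:Add2,r2:Add1,r3:-2
c10: stall | r0:-5,r1:Add2,r2:Add1,r3:-2
c11: CDB Add1=3; issue ADD r1<-Add1 | r0:-5,r1:Add1,r2:3,r3:-2
c12: CDB Add2=7; issue ADD r0<-Add2 | r0:Add2,r1:Add1,r2:3,r3:-2
c13: CDB Add1=1; issue SUB r1<-Add1 | r0:Add2,r1:Add1,r2:3,r3:-2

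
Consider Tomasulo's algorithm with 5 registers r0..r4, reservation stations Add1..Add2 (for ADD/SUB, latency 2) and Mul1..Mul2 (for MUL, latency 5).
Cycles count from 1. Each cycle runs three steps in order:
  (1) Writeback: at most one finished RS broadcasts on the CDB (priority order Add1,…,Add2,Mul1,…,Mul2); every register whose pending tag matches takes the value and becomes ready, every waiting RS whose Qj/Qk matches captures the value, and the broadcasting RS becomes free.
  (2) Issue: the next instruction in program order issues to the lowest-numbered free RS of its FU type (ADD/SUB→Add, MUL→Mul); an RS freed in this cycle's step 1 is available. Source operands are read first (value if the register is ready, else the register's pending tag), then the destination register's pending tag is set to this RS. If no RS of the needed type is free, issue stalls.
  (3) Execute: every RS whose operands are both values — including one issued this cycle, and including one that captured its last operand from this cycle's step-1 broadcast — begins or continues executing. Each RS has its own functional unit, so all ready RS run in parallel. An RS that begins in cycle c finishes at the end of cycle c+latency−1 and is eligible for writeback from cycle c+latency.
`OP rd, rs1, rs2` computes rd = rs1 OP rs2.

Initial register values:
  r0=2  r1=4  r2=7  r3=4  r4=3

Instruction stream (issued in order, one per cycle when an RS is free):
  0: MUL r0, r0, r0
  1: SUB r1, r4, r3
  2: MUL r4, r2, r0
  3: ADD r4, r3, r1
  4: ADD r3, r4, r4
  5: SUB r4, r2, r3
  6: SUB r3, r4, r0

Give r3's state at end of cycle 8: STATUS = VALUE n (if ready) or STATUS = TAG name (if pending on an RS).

c1: issue MUL r0<-Mul1 | r0:Mul1,r1:4,r2:7,r3:4,r4:3
c2: issue SUB r1<-Add1 | r0:Mul1,r1:Add1,r2:7,r3:4,r4:3
c3: issue MUL r4<-Mul2 | r0:Mul1,r1:Add1,r2:7,r3:4,r4:Mul2
c4: CDB Add1=-1; issue ADD r4<-Add1 | r0:Mul1,r1:-1,r2:7,r3:4,r4:Add1
c5: issue ADD r3<-Add2 | r0:Mul1,r1:-1,r2:7,r3:Add2,r4:Add1
c6: CDB Add1=3; issue SUB r4<-Add1 | r0:Mul1,r1:-1,r2:7,r3:Add2,r4:Add1
c7: CDB Mul1=4; stall | r0:4,r1:-1,r2:7,r3:Add2,r4:Add1
c8: CDB Add2=6; issue SUB r3<-Add2 | r0:4,r1:-1,r2:7,r3:Add2,r4:Add1

STATUS = TAG Add2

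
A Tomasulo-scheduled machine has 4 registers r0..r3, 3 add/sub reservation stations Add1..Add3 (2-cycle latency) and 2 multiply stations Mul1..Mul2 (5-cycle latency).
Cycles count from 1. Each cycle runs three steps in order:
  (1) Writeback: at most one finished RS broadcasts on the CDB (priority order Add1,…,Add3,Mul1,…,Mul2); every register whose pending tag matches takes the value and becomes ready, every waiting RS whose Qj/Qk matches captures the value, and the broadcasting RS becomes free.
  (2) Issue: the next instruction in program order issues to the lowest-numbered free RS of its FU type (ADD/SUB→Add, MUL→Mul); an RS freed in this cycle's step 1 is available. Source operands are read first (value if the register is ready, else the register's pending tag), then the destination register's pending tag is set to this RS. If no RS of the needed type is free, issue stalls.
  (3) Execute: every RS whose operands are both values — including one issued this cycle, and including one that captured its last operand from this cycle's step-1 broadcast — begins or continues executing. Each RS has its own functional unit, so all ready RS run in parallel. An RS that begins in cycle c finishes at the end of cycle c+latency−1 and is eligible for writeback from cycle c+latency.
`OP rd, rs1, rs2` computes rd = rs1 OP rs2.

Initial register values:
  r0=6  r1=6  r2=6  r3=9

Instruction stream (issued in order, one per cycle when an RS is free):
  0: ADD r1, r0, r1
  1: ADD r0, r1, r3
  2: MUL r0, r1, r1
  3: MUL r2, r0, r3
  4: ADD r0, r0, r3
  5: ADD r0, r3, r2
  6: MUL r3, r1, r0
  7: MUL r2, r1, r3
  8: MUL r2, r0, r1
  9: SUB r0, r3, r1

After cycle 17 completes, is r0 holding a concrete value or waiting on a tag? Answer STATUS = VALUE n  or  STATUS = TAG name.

cycle 1: issue ADD r1<-Add1 // r0:6,r1:Add1,r2:6,r3:9
cycle 2: issue ADD r0<-Add2 // r0:Add2,r1:Add1,r2:6,r3:9
cycle 3: CDB Add1=12; issue MUL r0<-Mul1 // r0:Mul1,r1:12,r2:6,r3:9
cycle 4: issue MUL r2<-Mul2 // r0:Mul1,r1:12,r2:Mul2,r3:9
cycle 5: CDB Add2=21; issue ADD r0<-Add1 // r0:Add1,r1:12,r2:Mul2,r3:9
cycle 6: issue ADD r0<-Add2 // r0:Add2,r1:12,r2:Mul2,r3:9
cycle 7: stall // r0:Add2,r1:12,r2:Mul2,r3:9
cycle 8: CDB Mul1=144; issue MUL r3<-Mul1 // r0:Add2,r1:12,r2:Mul2,r3:Mul1
cycle 9: stall // r0:Add2,r1:12,r2:Mul2,r3:Mul1
cycle 10: CDB Add1=153; stall // r0:Add2,r1:12,r2:Mul2,r3:Mul1
cycle 11: stall // r0:Add2,r1:12,r2:Mul2,r3:Mul1
cycle 12: stall // r0:Add2,r1:12,r2:Mul2,r3:Mul1
cycle 13: CDB Mul2=1296; issue MUL r2<-Mul2 // r0:Add2,r1:12,r2:Mul2,r3:Mul1
cycle 14: stall // r0:Add2,r1:12,r2:Mul2,r3:Mul1
cycle 15: CDB Add2=1305; stall // r0:1305,r1:12,r2:Mul2,r3:Mul1
cycle 16: stall // r0:1305,r1:12,r2:Mul2,r3:Mul1
cycle 17: stall // r0:1305,r1:12,r2:Mul2,r3:Mul1

STATUS = VALUE 1305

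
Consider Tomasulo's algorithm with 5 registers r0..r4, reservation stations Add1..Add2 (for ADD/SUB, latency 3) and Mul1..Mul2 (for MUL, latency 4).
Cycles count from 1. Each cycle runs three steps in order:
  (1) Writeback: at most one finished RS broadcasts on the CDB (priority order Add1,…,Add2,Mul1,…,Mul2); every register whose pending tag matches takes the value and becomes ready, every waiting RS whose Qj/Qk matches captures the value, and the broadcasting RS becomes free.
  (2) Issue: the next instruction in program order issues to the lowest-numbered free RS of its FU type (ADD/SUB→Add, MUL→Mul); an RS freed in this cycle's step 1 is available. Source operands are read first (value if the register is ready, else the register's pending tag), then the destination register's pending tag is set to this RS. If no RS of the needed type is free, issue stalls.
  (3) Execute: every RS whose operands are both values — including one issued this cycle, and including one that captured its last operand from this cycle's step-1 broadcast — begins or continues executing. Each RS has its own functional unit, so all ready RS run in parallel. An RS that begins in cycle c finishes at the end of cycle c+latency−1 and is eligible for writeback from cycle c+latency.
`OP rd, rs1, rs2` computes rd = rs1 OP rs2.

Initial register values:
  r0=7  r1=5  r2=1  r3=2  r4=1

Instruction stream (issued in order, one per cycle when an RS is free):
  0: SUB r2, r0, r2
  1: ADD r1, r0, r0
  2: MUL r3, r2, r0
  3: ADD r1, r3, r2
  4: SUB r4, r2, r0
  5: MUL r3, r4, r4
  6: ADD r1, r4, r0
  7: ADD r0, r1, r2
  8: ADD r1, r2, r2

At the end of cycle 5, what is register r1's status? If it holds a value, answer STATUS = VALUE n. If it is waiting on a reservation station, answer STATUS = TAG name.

STATUS = TAG Add1

c1: issue SUB r2<-Add1 | r0:7,r1:5,r2:Add1,r3:2,r4:1
c2: issue ADD r1<-Add2 | r0:7,r1:Add2,r2:Add1,r3:2,r4:1
c3: issue MUL r3<-Mul1 | r0:7,r1:Add2,r2:Add1,r3:Mul1,r4:1
c4: CDB Add1=6; issue ADD r1<-Add1 | r0:7,r1:Add1,r2:6,r3:Mul1,r4:1
c5: CDB Add2=14; issue SUB r4<-Add2 | r0:7,r1:Add1,r2:6,r3:Mul1,r4:Add2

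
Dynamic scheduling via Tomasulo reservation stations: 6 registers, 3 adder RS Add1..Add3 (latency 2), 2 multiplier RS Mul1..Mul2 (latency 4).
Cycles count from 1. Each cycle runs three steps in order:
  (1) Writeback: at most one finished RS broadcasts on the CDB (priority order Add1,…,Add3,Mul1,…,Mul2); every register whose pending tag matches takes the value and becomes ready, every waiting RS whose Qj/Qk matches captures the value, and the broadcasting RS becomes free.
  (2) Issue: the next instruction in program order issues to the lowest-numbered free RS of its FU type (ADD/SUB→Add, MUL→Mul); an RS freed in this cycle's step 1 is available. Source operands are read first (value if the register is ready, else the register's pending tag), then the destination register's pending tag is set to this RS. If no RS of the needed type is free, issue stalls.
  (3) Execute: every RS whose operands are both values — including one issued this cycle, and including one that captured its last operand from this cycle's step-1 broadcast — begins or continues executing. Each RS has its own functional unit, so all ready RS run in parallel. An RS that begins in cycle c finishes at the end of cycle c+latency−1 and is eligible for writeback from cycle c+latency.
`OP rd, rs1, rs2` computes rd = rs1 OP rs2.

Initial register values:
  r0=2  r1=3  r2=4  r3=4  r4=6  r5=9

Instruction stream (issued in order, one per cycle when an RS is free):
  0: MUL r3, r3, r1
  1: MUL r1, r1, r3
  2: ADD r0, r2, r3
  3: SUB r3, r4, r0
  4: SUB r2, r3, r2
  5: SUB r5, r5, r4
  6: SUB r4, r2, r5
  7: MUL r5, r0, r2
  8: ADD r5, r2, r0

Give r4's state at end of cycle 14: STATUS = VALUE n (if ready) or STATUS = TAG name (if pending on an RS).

STATUS = VALUE -17

cycle 1: issue MUL r3<-Mul1 // r0:2,r1:3,r2:4,r3:Mul1,r4:6,r5:9
cycle 2: issue MUL r1<-Mul2 // r0:2,r1:Mul2,r2:4,r3:Mul1,r4:6,r5:9
cycle 3: issue ADD r0<-Add1 // r0:Add1,r1:Mul2,r2:4,r3:Mul1,r4:6,r5:9
cycle 4: issue SUB r3<-Add2 // r0:Add1,r1:Mul2,r2:4,r3:Add2,r4:6,r5:9
cycle 5: CDB Mul1=12; issue SUB r2<-Add3 // r0:Add1,r1:Mul2,r2:Add3,r3:Add2,r4:6,r5:9
cycle 6: stall // r0:Add1,r1:Mul2,r2:Add3,r3:Add2,r4:6,r5:9
cycle 7: CDB Add1=16; issue SUB r5<-Add1 // r0:16,r1:Mul2,r2:Add3,r3:Add2,r4:6,r5:Add1
cycle 8: stall // r0:16,r1:Mul2,r2:Add3,r3:Add2,r4:6,r5:Add1
cycle 9: CDB Add1=3; issue SUB r4<-Add1 // r0:16,r1:Mul2,r2:Add3,r3:Add2,r4:Add1,r5:3
cycle 10: CDB Add2=-10; issue MUL r5<-Mul1 // r0:16,r1:Mul2,r2:Add3,r3:-10,r4:Add1,r5:Mul1
cycle 11: CDB Mul2=36; issue ADD r5<-Add2 // r0:16,r1:36,r2:Add3,r3:-10,r4:Add1,r5:Add2
cycle 12: CDB Add3=-14 // r0:16,r1:36,r2:-14,r3:-10,r4:Add1,r5:Add2
cycle 13: - // r0:16,r1:36,r2:-14,r3:-10,r4:Add1,r5:Add2
cycle 14: CDB Add1=-17 // r0:16,r1:36,r2:-14,r3:-10,r4:-17,r5:Add2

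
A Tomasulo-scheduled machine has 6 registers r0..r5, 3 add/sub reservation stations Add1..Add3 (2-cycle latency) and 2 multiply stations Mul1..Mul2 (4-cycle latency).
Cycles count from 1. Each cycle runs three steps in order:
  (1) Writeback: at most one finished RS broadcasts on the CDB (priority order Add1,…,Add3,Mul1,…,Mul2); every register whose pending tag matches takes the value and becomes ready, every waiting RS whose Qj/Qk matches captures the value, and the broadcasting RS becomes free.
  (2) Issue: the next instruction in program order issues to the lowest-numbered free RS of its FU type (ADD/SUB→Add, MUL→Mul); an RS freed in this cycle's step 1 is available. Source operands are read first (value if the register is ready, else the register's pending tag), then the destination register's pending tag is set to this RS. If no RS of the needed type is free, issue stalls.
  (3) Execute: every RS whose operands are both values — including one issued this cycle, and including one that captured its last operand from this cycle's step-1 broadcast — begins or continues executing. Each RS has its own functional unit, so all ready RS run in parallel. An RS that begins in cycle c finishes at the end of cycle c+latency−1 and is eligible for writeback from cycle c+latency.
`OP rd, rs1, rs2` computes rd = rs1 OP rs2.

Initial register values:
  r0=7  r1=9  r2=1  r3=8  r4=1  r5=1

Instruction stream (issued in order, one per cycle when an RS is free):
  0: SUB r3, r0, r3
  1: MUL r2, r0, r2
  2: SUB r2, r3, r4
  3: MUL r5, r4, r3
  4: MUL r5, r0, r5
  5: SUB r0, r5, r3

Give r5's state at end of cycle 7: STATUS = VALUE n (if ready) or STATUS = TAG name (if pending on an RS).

  c1: issue SUB r3<-Add1  regs: r0:7,r1:9,r2:1,r3:Add1,r4:1,r5:1
  c2: issue MUL r2<-Mul1  regs: r0:7,r1:9,r2:Mul1,r3:Add1,r4:1,r5:1
  c3: CDB Add1=-1; issue SUB r2<-Add1  regs: r0:7,r1:9,r2:Add1,r3:-1,r4:1,r5:1
  c4: issue MUL r5<-Mul2  regs: r0:7,r1:9,r2:Add1,r3:-1,r4:1,r5:Mul2
  c5: CDB Add1=-2; stall  regs: r0:7,r1:9,r2:-2,r3:-1,r4:1,r5:Mul2
  c6: CDB Mul1=7; issue MUL r5<-Mul1  regs: r0:7,r1:9,r2:-2,r3:-1,r4:1,r5:Mul1
  c7: issue SUB r0<-Add1  regs: r0:Add1,r1:9,r2:-2,r3:-1,r4:1,r5:Mul1

STATUS = TAG Mul1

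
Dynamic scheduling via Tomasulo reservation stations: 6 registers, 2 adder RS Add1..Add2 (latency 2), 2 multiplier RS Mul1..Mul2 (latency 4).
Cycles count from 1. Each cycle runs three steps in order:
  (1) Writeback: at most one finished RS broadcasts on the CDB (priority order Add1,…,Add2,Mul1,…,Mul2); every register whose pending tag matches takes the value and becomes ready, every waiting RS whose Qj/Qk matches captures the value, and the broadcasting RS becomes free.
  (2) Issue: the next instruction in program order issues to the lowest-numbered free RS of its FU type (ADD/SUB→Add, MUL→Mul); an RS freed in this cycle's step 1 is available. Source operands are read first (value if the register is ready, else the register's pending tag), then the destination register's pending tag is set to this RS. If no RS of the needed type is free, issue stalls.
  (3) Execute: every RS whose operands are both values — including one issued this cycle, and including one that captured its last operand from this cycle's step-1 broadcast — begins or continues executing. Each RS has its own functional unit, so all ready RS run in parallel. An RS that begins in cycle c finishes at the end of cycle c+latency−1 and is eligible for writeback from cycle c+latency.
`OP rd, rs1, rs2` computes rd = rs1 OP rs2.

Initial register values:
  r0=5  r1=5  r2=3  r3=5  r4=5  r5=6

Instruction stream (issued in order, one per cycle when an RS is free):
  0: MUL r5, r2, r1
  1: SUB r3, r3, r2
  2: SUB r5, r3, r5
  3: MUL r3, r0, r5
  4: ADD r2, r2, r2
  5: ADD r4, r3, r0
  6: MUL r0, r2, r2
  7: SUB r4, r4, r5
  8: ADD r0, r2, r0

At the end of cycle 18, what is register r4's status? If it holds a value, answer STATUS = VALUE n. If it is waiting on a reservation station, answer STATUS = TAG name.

cycle 1: issue MUL r5<-Mul1 // r0:5,r1:5,r2:3,r3:5,r4:5,r5:Mul1
cycle 2: issue SUB r3<-Add1 // r0:5,r1:5,r2:3,r3:Add1,r4:5,r5:Mul1
cycle 3: issue SUB r5<-Add2 // r0:5,r1:5,r2:3,r3:Add1,r4:5,r5:Add2
cycle 4: CDB Add1=2; issue MUL r3<-Mul2 // r0:5,r1:5,r2:3,r3:Mul2,r4:5,r5:Add2
cycle 5: CDB Mul1=15; issue ADD r2<-Add1 // r0:5,r1:5,r2:Add1,r3:Mul2,r4:5,r5:Add2
cycle 6: stall // r0:5,r1:5,r2:Add1,r3:Mul2,r4:5,r5:Add2
cycle 7: CDB Add1=6; issue ADD r4<-Add1 // r0:5,r1:5,r2:6,r3:Mul2,r4:Add1,r5:Add2
cycle 8: CDB Add2=-13; issue MUL r0<-Mul1 // r0:Mul1,r1:5,r2:6,r3:Mul2,r4:Add1,r5:-13
cycle 9: issue SUB r4<-Add2 // r0:Mul1,r1:5,r2:6,r3:Mul2,r4:Add2,r5:-13
cycle 10: stall // r0:Mul1,r1:5,r2:6,r3:Mul2,r4:Add2,r5:-13
cycle 11: stall // r0:Mul1,r1:5,r2:6,r3:Mul2,r4:Add2,r5:-13
cycle 12: CDB Mul1=36; stall // r0:36,r1:5,r2:6,r3:Mul2,r4:Add2,r5:-13
cycle 13: CDB Mul2=-65; stall // r0:36,r1:5,r2:6,r3:-65,r4:Add2,r5:-13
cycle 14: stall // r0:36,r1:5,r2:6,r3:-65,r4:Add2,r5:-13
cycle 15: CDB Add1=-60; issue ADD r0<-Add1 // r0:Add1,r1:5,r2:6,r3:-65,r4:Add2,r5:-13
cycle 16: - // r0:Add1,r1:5,r2:6,r3:-65,r4:Add2,r5:-13
cycle 17: CDB Add1=42 // r0:42,r1:5,r2:6,r3:-65,r4:Add2,r5:-13
cycle 18: CDB Add2=-47 // r0:42,r1:5,r2:6,r3:-65,r4:-47,r5:-13

STATUS = VALUE -47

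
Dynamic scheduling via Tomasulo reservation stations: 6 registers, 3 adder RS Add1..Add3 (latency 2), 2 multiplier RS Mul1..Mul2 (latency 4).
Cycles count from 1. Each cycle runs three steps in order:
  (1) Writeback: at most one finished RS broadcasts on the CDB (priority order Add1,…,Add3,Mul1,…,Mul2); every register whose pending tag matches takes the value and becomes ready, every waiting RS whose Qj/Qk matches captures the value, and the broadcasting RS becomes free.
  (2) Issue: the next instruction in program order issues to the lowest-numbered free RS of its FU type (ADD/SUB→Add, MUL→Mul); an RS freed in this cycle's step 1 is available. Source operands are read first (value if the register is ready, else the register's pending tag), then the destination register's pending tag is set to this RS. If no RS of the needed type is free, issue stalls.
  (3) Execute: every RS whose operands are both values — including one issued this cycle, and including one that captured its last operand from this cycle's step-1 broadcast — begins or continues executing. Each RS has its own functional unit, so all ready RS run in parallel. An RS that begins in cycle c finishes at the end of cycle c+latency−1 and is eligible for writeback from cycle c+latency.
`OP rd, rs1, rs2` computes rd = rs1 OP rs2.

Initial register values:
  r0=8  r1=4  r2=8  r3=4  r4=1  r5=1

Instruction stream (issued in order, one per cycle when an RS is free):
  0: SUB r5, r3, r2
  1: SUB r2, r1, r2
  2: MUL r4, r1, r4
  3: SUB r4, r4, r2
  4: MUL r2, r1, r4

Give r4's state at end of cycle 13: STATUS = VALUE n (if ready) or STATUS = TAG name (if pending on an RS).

c1: issue SUB r5<-Add1 | r0:8,r1:4,r2:8,r3:4,r4:1,r5:Add1
c2: issue SUB r2<-Add2 | r0:8,r1:4,r2:Add2,r3:4,r4:1,r5:Add1
c3: CDB Add1=-4; issue MUL r4<-Mul1 | r0:8,r1:4,r2:Add2,r3:4,r4:Mul1,r5:-4
c4: CDB Add2=-4; issue SUB r4<-Add1 | r0:8,r1:4,r2:-4,r3:4,r4:Add1,r5:-4
c5: issue MUL r2<-Mul2 | r0:8,r1:4,r2:Mul2,r3:4,r4:Add1,r5:-4
c6: - | r0:8,r1:4,r2:Mul2,r3:4,r4:Add1,r5:-4
c7: CDB Mul1=4 | r0:8,r1:4,r2:Mul2,r3:4,r4:Add1,r5:-4
c8: - | r0:8,r1:4,r2:Mul2,r3:4,r4:Add1,r5:-4
c9: CDB Add1=8 | r0:8,r1:4,r2:Mul2,r3:4,r4:8,r5:-4
c10: - | r0:8,r1:4,r2:Mul2,r3:4,r4:8,r5:-4
c11: - | r0:8,r1:4,r2:Mul2,r3:4,r4:8,r5:-4
c12: - | r0:8,r1:4,r2:Mul2,r3:4,r4:8,r5:-4
c13: CDB Mul2=32 | r0:8,r1:4,r2:32,r3:4,r4:8,r5:-4

STATUS = VALUE 8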